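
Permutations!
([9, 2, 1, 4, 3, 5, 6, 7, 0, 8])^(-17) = [9, 2, 1, 4, 3, 5, 6, 7, 0, 8]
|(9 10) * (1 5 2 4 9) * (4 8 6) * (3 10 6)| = |(1 5 2 8 3 10)(4 9 6)| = 6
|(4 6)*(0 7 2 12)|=4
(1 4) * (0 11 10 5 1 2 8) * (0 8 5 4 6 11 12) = [12, 6, 5, 3, 2, 1, 11, 7, 8, 9, 4, 10, 0] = (0 12)(1 6 11 10 4 2 5)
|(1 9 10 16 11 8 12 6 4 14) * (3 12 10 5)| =8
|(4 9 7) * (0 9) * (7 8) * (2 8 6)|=|(0 9 6 2 8 7 4)|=7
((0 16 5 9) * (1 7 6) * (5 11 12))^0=(16)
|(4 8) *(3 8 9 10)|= 5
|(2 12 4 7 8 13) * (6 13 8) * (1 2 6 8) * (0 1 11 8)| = 6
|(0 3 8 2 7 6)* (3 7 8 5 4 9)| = 12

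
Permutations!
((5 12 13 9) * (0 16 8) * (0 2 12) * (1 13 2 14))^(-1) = (0 5 9 13 1 14 8 16)(2 12)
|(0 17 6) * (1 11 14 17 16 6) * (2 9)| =|(0 16 6)(1 11 14 17)(2 9)| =12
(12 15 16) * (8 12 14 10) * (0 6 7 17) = (0 6 7 17)(8 12 15 16 14 10) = [6, 1, 2, 3, 4, 5, 7, 17, 12, 9, 8, 11, 15, 13, 10, 16, 14, 0]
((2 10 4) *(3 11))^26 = ((2 10 4)(3 11))^26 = (11)(2 4 10)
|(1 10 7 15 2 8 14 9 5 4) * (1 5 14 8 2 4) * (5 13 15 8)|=30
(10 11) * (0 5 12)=[5, 1, 2, 3, 4, 12, 6, 7, 8, 9, 11, 10, 0]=(0 5 12)(10 11)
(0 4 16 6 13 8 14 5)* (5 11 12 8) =(0 4 16 6 13 5)(8 14 11 12) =[4, 1, 2, 3, 16, 0, 13, 7, 14, 9, 10, 12, 8, 5, 11, 15, 6]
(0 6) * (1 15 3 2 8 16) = (0 6)(1 15 3 2 8 16) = [6, 15, 8, 2, 4, 5, 0, 7, 16, 9, 10, 11, 12, 13, 14, 3, 1]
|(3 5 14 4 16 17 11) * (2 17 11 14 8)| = |(2 17 14 4 16 11 3 5 8)| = 9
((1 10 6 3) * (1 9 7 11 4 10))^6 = (3 6 10 4 11 7 9)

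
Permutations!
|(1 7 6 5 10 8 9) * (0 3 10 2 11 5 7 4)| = |(0 3 10 8 9 1 4)(2 11 5)(6 7)| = 42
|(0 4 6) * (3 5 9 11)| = 12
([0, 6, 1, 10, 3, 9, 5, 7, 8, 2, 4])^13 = [0, 9, 5, 10, 3, 1, 2, 7, 8, 6, 4]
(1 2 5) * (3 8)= (1 2 5)(3 8)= [0, 2, 5, 8, 4, 1, 6, 7, 3]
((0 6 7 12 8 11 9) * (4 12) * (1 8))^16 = (0 11 1 4 6 9 8 12 7)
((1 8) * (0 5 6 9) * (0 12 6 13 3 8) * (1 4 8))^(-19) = (0 5 13 3 1)(4 8)(6 12 9) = ((0 5 13 3 1)(4 8)(6 9 12))^(-19)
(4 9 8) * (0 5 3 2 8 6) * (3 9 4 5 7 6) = [7, 1, 8, 2, 4, 9, 0, 6, 5, 3] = (0 7 6)(2 8 5 9 3)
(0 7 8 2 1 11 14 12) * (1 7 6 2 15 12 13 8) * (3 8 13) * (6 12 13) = (0 12)(1 11 14 3 8 15 13 6 2 7) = [12, 11, 7, 8, 4, 5, 2, 1, 15, 9, 10, 14, 0, 6, 3, 13]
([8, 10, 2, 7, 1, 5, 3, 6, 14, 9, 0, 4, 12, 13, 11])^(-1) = (0 10 1 4 11 14 8)(3 6 7)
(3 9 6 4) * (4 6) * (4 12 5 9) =(3 4)(5 9 12) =[0, 1, 2, 4, 3, 9, 6, 7, 8, 12, 10, 11, 5]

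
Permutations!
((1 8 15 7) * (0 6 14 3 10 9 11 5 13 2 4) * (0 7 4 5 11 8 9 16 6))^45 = ((1 9 8 15 4 7)(2 5 13)(3 10 16 6 14))^45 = (16)(1 15)(4 9)(7 8)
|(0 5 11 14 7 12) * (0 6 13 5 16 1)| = 21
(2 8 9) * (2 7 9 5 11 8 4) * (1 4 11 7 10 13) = [0, 4, 11, 3, 2, 7, 6, 9, 5, 10, 13, 8, 12, 1] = (1 4 2 11 8 5 7 9 10 13)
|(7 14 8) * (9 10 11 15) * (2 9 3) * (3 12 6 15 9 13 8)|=6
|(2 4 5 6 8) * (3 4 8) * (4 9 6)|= 6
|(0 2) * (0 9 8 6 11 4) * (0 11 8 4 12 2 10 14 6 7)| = |(0 10 14 6 8 7)(2 9 4 11 12)| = 30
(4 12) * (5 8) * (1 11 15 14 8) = [0, 11, 2, 3, 12, 1, 6, 7, 5, 9, 10, 15, 4, 13, 8, 14] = (1 11 15 14 8 5)(4 12)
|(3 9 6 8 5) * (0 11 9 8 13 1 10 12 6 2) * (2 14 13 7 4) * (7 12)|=|(0 11 9 14 13 1 10 7 4 2)(3 8 5)(6 12)|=30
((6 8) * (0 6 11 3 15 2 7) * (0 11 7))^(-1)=(0 2 15 3 11 7 8 6)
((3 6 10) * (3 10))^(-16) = ((10)(3 6))^(-16) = (10)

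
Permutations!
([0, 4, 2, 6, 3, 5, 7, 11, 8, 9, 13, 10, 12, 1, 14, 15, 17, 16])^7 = [0, 13, 2, 4, 1, 5, 3, 6, 8, 9, 11, 7, 12, 10, 14, 15, 17, 16]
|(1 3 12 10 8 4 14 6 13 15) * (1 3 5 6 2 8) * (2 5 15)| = 35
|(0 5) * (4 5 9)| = |(0 9 4 5)| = 4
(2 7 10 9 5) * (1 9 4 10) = (1 9 5 2 7)(4 10) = [0, 9, 7, 3, 10, 2, 6, 1, 8, 5, 4]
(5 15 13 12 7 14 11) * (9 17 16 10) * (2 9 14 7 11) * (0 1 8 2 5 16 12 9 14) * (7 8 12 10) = [1, 12, 14, 3, 4, 15, 6, 8, 2, 17, 0, 16, 11, 9, 5, 13, 7, 10] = (0 1 12 11 16 7 8 2 14 5 15 13 9 17 10)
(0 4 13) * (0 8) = (0 4 13 8) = [4, 1, 2, 3, 13, 5, 6, 7, 0, 9, 10, 11, 12, 8]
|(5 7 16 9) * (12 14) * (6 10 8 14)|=|(5 7 16 9)(6 10 8 14 12)|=20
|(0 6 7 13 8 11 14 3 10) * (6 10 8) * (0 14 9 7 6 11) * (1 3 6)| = |(0 10 14 6 1 3 8)(7 13 11 9)| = 28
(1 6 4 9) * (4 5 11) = (1 6 5 11 4 9) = [0, 6, 2, 3, 9, 11, 5, 7, 8, 1, 10, 4]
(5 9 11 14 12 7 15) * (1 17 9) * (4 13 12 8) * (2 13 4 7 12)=[0, 17, 13, 3, 4, 1, 6, 15, 7, 11, 10, 14, 12, 2, 8, 5, 16, 9]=(1 17 9 11 14 8 7 15 5)(2 13)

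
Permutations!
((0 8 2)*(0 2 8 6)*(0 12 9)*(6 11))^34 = (0 9 12 6 11)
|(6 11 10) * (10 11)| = 2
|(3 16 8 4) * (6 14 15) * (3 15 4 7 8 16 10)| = 4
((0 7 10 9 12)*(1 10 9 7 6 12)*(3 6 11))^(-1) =((0 11 3 6 12)(1 10 7 9))^(-1) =(0 12 6 3 11)(1 9 7 10)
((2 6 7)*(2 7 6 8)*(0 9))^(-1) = ((0 9)(2 8))^(-1) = (0 9)(2 8)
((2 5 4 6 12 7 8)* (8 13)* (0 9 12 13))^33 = ((0 9 12 7)(2 5 4 6 13 8))^33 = (0 9 12 7)(2 6)(4 8)(5 13)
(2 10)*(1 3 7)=(1 3 7)(2 10)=[0, 3, 10, 7, 4, 5, 6, 1, 8, 9, 2]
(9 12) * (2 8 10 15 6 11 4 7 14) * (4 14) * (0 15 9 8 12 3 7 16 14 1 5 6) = (0 15)(1 5 6 11)(2 12 8 10 9 3 7 4 16 14) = [15, 5, 12, 7, 16, 6, 11, 4, 10, 3, 9, 1, 8, 13, 2, 0, 14]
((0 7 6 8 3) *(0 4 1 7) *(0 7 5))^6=(0 1 3 6)(4 8 7 5)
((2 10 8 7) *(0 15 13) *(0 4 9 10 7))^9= (0 13 9 8 15 4 10)(2 7)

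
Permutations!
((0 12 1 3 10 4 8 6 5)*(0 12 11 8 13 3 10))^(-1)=((0 11 8 6 5 12 1 10 4 13 3))^(-1)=(0 3 13 4 10 1 12 5 6 8 11)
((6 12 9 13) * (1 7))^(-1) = ((1 7)(6 12 9 13))^(-1) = (1 7)(6 13 9 12)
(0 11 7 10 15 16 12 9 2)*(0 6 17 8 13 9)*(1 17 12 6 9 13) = (0 11 7 10 15 16 6 12)(1 17 8)(2 9) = [11, 17, 9, 3, 4, 5, 12, 10, 1, 2, 15, 7, 0, 13, 14, 16, 6, 8]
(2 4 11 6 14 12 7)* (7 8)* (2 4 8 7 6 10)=(2 8 6 14 12 7 4 11 10)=[0, 1, 8, 3, 11, 5, 14, 4, 6, 9, 2, 10, 7, 13, 12]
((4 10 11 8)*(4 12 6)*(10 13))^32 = (4 8 13 12 10 6 11)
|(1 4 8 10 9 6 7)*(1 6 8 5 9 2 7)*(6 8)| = |(1 4 5 9 6)(2 7 8 10)| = 20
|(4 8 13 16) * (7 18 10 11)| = 4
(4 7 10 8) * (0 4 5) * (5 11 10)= (0 4 7 5)(8 11 10)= [4, 1, 2, 3, 7, 0, 6, 5, 11, 9, 8, 10]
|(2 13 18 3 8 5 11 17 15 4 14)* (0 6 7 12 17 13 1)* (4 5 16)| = 17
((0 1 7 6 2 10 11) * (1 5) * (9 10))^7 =((0 5 1 7 6 2 9 10 11))^7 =(0 10 2 7 5 11 9 6 1)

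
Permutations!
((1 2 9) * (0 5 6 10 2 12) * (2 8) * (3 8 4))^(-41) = (0 10 8 1 5 4 2 12 6 3 9)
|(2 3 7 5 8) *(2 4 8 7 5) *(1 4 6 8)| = 4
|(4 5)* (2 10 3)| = |(2 10 3)(4 5)| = 6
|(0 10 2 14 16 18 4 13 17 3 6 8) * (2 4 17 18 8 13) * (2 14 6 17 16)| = 10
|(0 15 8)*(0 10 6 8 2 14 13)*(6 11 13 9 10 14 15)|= |(0 6 8 14 9 10 11 13)(2 15)|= 8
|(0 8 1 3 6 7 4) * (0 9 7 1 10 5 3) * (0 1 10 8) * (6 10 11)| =6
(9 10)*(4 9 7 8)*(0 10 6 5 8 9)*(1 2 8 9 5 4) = (0 10 7 5 9 6 4)(1 2 8) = [10, 2, 8, 3, 0, 9, 4, 5, 1, 6, 7]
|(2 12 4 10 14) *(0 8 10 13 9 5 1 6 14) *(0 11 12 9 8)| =|(1 6 14 2 9 5)(4 13 8 10 11 12)| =6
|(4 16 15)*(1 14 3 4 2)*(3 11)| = |(1 14 11 3 4 16 15 2)| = 8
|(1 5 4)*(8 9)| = |(1 5 4)(8 9)| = 6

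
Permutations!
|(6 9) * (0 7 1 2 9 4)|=7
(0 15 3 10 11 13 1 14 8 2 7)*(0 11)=[15, 14, 7, 10, 4, 5, 6, 11, 2, 9, 0, 13, 12, 1, 8, 3]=(0 15 3 10)(1 14 8 2 7 11 13)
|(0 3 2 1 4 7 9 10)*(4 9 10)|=8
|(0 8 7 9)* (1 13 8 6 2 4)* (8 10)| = |(0 6 2 4 1 13 10 8 7 9)| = 10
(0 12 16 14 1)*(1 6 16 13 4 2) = (0 12 13 4 2 1)(6 16 14) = [12, 0, 1, 3, 2, 5, 16, 7, 8, 9, 10, 11, 13, 4, 6, 15, 14]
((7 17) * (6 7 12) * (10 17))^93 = (6 17 7 12 10) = ((6 7 10 17 12))^93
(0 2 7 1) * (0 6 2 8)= (0 8)(1 6 2 7)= [8, 6, 7, 3, 4, 5, 2, 1, 0]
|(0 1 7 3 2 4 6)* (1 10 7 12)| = |(0 10 7 3 2 4 6)(1 12)| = 14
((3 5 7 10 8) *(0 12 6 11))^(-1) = (0 11 6 12)(3 8 10 7 5)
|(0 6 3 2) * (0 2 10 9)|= |(0 6 3 10 9)|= 5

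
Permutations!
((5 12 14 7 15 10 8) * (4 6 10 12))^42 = (4 10 5 6 8)(7 12)(14 15)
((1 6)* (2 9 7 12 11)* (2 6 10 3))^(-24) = ((1 10 3 2 9 7 12 11 6))^(-24) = (1 2 12)(3 7 6)(9 11 10)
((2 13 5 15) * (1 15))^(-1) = (1 5 13 2 15)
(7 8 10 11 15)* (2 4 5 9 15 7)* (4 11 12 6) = (2 11 7 8 10 12 6 4 5 9 15) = [0, 1, 11, 3, 5, 9, 4, 8, 10, 15, 12, 7, 6, 13, 14, 2]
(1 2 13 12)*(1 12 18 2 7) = (1 7)(2 13 18) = [0, 7, 13, 3, 4, 5, 6, 1, 8, 9, 10, 11, 12, 18, 14, 15, 16, 17, 2]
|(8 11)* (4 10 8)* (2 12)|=|(2 12)(4 10 8 11)|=4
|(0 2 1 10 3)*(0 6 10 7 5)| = 15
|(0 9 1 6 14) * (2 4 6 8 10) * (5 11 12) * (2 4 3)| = |(0 9 1 8 10 4 6 14)(2 3)(5 11 12)| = 24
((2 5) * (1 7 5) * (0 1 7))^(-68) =((0 1)(2 7 5))^(-68) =(2 7 5)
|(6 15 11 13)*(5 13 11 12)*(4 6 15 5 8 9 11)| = 9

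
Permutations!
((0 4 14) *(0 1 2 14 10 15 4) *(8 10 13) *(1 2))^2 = ((2 14)(4 13 8 10 15))^2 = (4 8 15 13 10)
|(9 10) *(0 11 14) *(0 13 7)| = 10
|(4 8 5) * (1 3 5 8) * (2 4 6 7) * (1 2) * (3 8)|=|(1 8 3 5 6 7)(2 4)|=6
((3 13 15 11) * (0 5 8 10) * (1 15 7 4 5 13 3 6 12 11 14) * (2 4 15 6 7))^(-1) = ((0 13 2 4 5 8 10)(1 6 12 11 7 15 14))^(-1) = (0 10 8 5 4 2 13)(1 14 15 7 11 12 6)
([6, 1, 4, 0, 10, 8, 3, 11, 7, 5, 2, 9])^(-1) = [3, 1, 10, 6, 2, 9, 0, 8, 5, 11, 4, 7]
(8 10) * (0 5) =(0 5)(8 10) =[5, 1, 2, 3, 4, 0, 6, 7, 10, 9, 8]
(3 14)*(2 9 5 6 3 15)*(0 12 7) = (0 12 7)(2 9 5 6 3 14 15) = [12, 1, 9, 14, 4, 6, 3, 0, 8, 5, 10, 11, 7, 13, 15, 2]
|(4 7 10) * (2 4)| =|(2 4 7 10)| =4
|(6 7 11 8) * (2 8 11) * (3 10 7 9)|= |(11)(2 8 6 9 3 10 7)|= 7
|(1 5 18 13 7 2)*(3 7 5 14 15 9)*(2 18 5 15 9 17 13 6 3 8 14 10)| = |(1 10 2)(3 7 18 6)(8 14 9)(13 15 17)| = 12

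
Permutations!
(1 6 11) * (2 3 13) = (1 6 11)(2 3 13) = [0, 6, 3, 13, 4, 5, 11, 7, 8, 9, 10, 1, 12, 2]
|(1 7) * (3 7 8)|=4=|(1 8 3 7)|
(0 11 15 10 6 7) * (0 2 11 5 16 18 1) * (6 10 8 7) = (0 5 16 18 1)(2 11 15 8 7) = [5, 0, 11, 3, 4, 16, 6, 2, 7, 9, 10, 15, 12, 13, 14, 8, 18, 17, 1]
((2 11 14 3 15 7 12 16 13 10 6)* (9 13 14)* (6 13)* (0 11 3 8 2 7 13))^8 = (0 8 9 3 7 13 16)(2 6 15 12 10 14 11)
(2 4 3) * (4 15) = (2 15 4 3) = [0, 1, 15, 2, 3, 5, 6, 7, 8, 9, 10, 11, 12, 13, 14, 4]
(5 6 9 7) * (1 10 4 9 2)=(1 10 4 9 7 5 6 2)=[0, 10, 1, 3, 9, 6, 2, 5, 8, 7, 4]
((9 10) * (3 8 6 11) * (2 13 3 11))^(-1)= (2 6 8 3 13)(9 10)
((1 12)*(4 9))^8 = (12)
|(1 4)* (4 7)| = |(1 7 4)| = 3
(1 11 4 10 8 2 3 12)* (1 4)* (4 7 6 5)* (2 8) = (1 11)(2 3 12 7 6 5 4 10) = [0, 11, 3, 12, 10, 4, 5, 6, 8, 9, 2, 1, 7]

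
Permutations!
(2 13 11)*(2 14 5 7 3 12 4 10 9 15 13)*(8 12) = (3 8 12 4 10 9 15 13 11 14 5 7) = [0, 1, 2, 8, 10, 7, 6, 3, 12, 15, 9, 14, 4, 11, 5, 13]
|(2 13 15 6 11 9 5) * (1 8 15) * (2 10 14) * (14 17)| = |(1 8 15 6 11 9 5 10 17 14 2 13)| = 12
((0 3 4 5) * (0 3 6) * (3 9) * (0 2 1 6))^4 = (9)(1 6 2)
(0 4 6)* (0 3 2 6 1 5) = (0 4 1 5)(2 6 3) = [4, 5, 6, 2, 1, 0, 3]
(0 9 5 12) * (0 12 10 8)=(12)(0 9 5 10 8)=[9, 1, 2, 3, 4, 10, 6, 7, 0, 5, 8, 11, 12]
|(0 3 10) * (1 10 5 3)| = |(0 1 10)(3 5)| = 6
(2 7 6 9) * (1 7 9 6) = (1 7)(2 9) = [0, 7, 9, 3, 4, 5, 6, 1, 8, 2]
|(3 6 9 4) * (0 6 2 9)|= |(0 6)(2 9 4 3)|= 4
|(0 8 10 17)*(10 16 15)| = |(0 8 16 15 10 17)| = 6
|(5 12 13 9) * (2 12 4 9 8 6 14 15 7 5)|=|(2 12 13 8 6 14 15 7 5 4 9)|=11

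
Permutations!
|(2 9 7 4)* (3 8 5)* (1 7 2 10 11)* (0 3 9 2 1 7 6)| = 28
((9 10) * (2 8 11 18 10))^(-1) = (2 9 10 18 11 8)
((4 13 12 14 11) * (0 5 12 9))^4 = ((0 5 12 14 11 4 13 9))^4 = (0 11)(4 5)(9 14)(12 13)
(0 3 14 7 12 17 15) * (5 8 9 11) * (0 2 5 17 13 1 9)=[3, 9, 5, 14, 4, 8, 6, 12, 0, 11, 10, 17, 13, 1, 7, 2, 16, 15]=(0 3 14 7 12 13 1 9 11 17 15 2 5 8)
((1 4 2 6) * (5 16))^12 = ((1 4 2 6)(5 16))^12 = (16)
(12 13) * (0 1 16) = [1, 16, 2, 3, 4, 5, 6, 7, 8, 9, 10, 11, 13, 12, 14, 15, 0] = (0 1 16)(12 13)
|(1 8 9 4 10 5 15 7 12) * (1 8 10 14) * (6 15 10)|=|(1 6 15 7 12 8 9 4 14)(5 10)|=18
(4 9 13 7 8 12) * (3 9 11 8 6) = [0, 1, 2, 9, 11, 5, 3, 6, 12, 13, 10, 8, 4, 7] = (3 9 13 7 6)(4 11 8 12)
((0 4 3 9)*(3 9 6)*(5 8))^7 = (0 4 9)(3 6)(5 8)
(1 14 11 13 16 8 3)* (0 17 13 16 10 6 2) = (0 17 13 10 6 2)(1 14 11 16 8 3) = [17, 14, 0, 1, 4, 5, 2, 7, 3, 9, 6, 16, 12, 10, 11, 15, 8, 13]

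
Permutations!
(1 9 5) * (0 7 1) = (0 7 1 9 5) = [7, 9, 2, 3, 4, 0, 6, 1, 8, 5]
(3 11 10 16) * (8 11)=(3 8 11 10 16)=[0, 1, 2, 8, 4, 5, 6, 7, 11, 9, 16, 10, 12, 13, 14, 15, 3]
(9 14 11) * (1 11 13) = (1 11 9 14 13) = [0, 11, 2, 3, 4, 5, 6, 7, 8, 14, 10, 9, 12, 1, 13]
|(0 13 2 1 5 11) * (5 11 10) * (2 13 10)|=|(13)(0 10 5 2 1 11)|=6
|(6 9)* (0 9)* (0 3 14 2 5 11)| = 8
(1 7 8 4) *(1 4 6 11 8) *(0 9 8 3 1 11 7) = [9, 0, 2, 1, 4, 5, 7, 11, 6, 8, 10, 3] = (0 9 8 6 7 11 3 1)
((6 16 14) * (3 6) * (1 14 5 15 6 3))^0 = ((1 14)(5 15 6 16))^0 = (16)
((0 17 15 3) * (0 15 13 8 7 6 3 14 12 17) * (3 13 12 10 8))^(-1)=(3 13 6 7 8 10 14 15)(12 17)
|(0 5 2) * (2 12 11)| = 5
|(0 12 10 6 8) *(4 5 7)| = 15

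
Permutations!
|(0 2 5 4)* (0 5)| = |(0 2)(4 5)| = 2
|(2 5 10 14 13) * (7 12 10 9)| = |(2 5 9 7 12 10 14 13)| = 8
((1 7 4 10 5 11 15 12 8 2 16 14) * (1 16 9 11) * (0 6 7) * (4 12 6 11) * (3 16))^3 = (16)(0 6 8 4 1 15 12 9 5 11 7 2 10)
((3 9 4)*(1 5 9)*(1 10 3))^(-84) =((1 5 9 4)(3 10))^(-84) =(10)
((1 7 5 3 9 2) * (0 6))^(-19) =(0 6)(1 2 9 3 5 7)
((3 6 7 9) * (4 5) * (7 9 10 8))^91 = (3 6 9)(4 5)(7 10 8)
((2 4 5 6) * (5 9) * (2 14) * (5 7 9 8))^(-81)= ((2 4 8 5 6 14)(7 9))^(-81)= (2 5)(4 6)(7 9)(8 14)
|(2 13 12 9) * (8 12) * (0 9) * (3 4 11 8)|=|(0 9 2 13 3 4 11 8 12)|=9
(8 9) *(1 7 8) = (1 7 8 9) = [0, 7, 2, 3, 4, 5, 6, 8, 9, 1]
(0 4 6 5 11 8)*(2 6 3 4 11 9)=(0 11 8)(2 6 5 9)(3 4)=[11, 1, 6, 4, 3, 9, 5, 7, 0, 2, 10, 8]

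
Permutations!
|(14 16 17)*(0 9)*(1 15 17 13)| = |(0 9)(1 15 17 14 16 13)| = 6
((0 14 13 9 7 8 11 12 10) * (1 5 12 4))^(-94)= ((0 14 13 9 7 8 11 4 1 5 12 10))^(-94)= (0 13 7 11 1 12)(4 5 10 14 9 8)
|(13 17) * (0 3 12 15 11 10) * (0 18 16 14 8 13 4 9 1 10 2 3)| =|(1 10 18 16 14 8 13 17 4 9)(2 3 12 15 11)| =10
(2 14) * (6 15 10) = (2 14)(6 15 10) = [0, 1, 14, 3, 4, 5, 15, 7, 8, 9, 6, 11, 12, 13, 2, 10]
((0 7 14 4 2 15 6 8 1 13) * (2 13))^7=(0 14 13 7 4)(1 15 8 2 6)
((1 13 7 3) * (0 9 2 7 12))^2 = ((0 9 2 7 3 1 13 12))^2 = (0 2 3 13)(1 12 9 7)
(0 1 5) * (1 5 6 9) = (0 5)(1 6 9) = [5, 6, 2, 3, 4, 0, 9, 7, 8, 1]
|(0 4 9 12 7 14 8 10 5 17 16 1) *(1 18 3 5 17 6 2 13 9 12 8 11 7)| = 132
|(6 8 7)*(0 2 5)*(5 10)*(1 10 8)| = 8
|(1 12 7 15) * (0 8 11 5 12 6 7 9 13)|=28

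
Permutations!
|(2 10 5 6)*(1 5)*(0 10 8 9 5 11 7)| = 5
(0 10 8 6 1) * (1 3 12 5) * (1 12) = (0 10 8 6 3 1)(5 12) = [10, 0, 2, 1, 4, 12, 3, 7, 6, 9, 8, 11, 5]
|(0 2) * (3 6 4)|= 6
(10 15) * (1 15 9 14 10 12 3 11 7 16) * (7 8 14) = [0, 15, 2, 11, 4, 5, 6, 16, 14, 7, 9, 8, 3, 13, 10, 12, 1] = (1 15 12 3 11 8 14 10 9 7 16)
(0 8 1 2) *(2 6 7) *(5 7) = (0 8 1 6 5 7 2) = [8, 6, 0, 3, 4, 7, 5, 2, 1]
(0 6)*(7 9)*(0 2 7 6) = (2 7 9 6) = [0, 1, 7, 3, 4, 5, 2, 9, 8, 6]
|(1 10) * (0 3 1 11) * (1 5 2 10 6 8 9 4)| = |(0 3 5 2 10 11)(1 6 8 9 4)| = 30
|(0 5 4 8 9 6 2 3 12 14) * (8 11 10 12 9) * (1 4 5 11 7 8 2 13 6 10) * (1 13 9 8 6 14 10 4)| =12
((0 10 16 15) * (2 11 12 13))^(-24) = (16) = ((0 10 16 15)(2 11 12 13))^(-24)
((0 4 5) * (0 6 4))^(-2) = (4 5 6)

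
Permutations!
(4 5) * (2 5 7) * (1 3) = (1 3)(2 5 4 7) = [0, 3, 5, 1, 7, 4, 6, 2]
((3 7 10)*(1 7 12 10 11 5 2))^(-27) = ((1 7 11 5 2)(3 12 10))^(-27) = (12)(1 5 7 2 11)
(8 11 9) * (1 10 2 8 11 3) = (1 10 2 8 3)(9 11) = [0, 10, 8, 1, 4, 5, 6, 7, 3, 11, 2, 9]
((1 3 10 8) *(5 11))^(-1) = (1 8 10 3)(5 11)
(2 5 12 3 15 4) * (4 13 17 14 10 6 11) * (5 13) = (2 13 17 14 10 6 11 4)(3 15 5 12) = [0, 1, 13, 15, 2, 12, 11, 7, 8, 9, 6, 4, 3, 17, 10, 5, 16, 14]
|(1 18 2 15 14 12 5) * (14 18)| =12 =|(1 14 12 5)(2 15 18)|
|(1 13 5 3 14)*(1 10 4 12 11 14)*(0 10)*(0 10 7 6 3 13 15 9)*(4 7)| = |(0 4 12 11 14 10 7 6 3 1 15 9)(5 13)| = 12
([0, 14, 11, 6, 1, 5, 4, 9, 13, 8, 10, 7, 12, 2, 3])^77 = [0, 3, 13, 4, 14, 5, 1, 11, 9, 7, 10, 2, 12, 8, 6]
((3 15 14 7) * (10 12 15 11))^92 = ((3 11 10 12 15 14 7))^92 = (3 11 10 12 15 14 7)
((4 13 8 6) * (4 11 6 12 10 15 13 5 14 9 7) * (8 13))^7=((4 5 14 9 7)(6 11)(8 12 10 15))^7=(4 14 7 5 9)(6 11)(8 15 10 12)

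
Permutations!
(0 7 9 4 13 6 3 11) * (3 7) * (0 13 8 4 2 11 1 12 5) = [3, 12, 11, 1, 8, 0, 7, 9, 4, 2, 10, 13, 5, 6] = (0 3 1 12 5)(2 11 13 6 7 9)(4 8)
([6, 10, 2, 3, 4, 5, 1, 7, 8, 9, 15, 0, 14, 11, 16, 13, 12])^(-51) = [13, 0, 2, 3, 4, 5, 11, 7, 8, 9, 6, 15, 12, 10, 14, 1, 16]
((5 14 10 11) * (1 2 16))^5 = ((1 2 16)(5 14 10 11))^5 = (1 16 2)(5 14 10 11)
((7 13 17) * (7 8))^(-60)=(17)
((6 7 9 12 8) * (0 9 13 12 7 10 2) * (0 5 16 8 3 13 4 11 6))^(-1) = ((0 9 7 4 11 6 10 2 5 16 8)(3 13 12))^(-1) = (0 8 16 5 2 10 6 11 4 7 9)(3 12 13)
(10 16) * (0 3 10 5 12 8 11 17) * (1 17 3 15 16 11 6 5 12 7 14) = (0 15 16 12 8 6 5 7 14 1 17)(3 10 11) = [15, 17, 2, 10, 4, 7, 5, 14, 6, 9, 11, 3, 8, 13, 1, 16, 12, 0]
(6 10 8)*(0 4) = [4, 1, 2, 3, 0, 5, 10, 7, 6, 9, 8] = (0 4)(6 10 8)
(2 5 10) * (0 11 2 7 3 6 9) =(0 11 2 5 10 7 3 6 9) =[11, 1, 5, 6, 4, 10, 9, 3, 8, 0, 7, 2]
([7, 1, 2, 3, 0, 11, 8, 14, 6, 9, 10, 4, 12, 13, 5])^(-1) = (0 4 11 5 14 7)(6 8)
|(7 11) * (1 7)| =3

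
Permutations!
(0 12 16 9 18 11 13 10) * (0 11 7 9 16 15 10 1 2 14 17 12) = [0, 2, 14, 3, 4, 5, 6, 9, 8, 18, 11, 13, 15, 1, 17, 10, 16, 12, 7] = (1 2 14 17 12 15 10 11 13)(7 9 18)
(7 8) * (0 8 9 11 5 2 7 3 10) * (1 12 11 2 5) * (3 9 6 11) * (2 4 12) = (0 8 9 4 12 3 10)(1 2 7 6 11) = [8, 2, 7, 10, 12, 5, 11, 6, 9, 4, 0, 1, 3]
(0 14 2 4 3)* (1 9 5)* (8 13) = (0 14 2 4 3)(1 9 5)(8 13) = [14, 9, 4, 0, 3, 1, 6, 7, 13, 5, 10, 11, 12, 8, 2]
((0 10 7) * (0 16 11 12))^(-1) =(0 12 11 16 7 10)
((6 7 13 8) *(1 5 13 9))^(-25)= (1 8 9 13 7 5 6)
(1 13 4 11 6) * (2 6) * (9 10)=(1 13 4 11 2 6)(9 10)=[0, 13, 6, 3, 11, 5, 1, 7, 8, 10, 9, 2, 12, 4]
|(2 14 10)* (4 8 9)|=|(2 14 10)(4 8 9)|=3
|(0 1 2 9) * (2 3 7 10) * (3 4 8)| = 9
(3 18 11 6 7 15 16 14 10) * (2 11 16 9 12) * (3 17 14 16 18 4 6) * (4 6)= (18)(2 11 3 6 7 15 9 12)(10 17 14)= [0, 1, 11, 6, 4, 5, 7, 15, 8, 12, 17, 3, 2, 13, 10, 9, 16, 14, 18]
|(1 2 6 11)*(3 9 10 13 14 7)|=12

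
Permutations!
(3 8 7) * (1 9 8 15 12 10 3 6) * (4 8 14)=(1 9 14 4 8 7 6)(3 15 12 10)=[0, 9, 2, 15, 8, 5, 1, 6, 7, 14, 3, 11, 10, 13, 4, 12]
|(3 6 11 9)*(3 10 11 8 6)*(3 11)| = |(3 11 9 10)(6 8)| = 4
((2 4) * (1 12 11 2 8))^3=(1 2)(4 12)(8 11)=((1 12 11 2 4 8))^3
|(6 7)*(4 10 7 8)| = 5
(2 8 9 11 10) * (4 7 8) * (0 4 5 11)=[4, 1, 5, 3, 7, 11, 6, 8, 9, 0, 2, 10]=(0 4 7 8 9)(2 5 11 10)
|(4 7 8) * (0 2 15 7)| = 6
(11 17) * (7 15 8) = (7 15 8)(11 17) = [0, 1, 2, 3, 4, 5, 6, 15, 7, 9, 10, 17, 12, 13, 14, 8, 16, 11]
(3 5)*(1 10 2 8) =(1 10 2 8)(3 5) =[0, 10, 8, 5, 4, 3, 6, 7, 1, 9, 2]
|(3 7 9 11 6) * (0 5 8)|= 15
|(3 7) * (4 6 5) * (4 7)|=5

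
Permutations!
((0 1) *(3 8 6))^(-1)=(0 1)(3 6 8)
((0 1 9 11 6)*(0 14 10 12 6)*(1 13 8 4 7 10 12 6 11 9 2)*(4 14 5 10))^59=((0 13 8 14 12 11)(1 2)(4 7)(5 10 6))^59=(0 11 12 14 8 13)(1 2)(4 7)(5 6 10)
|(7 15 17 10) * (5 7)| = |(5 7 15 17 10)| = 5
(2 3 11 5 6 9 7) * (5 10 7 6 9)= (2 3 11 10 7)(5 9 6)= [0, 1, 3, 11, 4, 9, 5, 2, 8, 6, 7, 10]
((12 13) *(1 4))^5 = ((1 4)(12 13))^5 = (1 4)(12 13)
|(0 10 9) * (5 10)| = 4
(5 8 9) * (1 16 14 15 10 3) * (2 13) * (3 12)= [0, 16, 13, 1, 4, 8, 6, 7, 9, 5, 12, 11, 3, 2, 15, 10, 14]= (1 16 14 15 10 12 3)(2 13)(5 8 9)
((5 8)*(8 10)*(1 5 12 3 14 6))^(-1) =(1 6 14 3 12 8 10 5)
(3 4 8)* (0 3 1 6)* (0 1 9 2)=[3, 6, 0, 4, 8, 5, 1, 7, 9, 2]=(0 3 4 8 9 2)(1 6)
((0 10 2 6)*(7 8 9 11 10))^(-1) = (0 6 2 10 11 9 8 7)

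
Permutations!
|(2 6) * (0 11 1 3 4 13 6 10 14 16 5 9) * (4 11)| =|(0 4 13 6 2 10 14 16 5 9)(1 3 11)| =30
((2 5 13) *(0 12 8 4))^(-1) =(0 4 8 12)(2 13 5)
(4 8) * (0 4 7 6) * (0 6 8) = (0 4)(7 8) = [4, 1, 2, 3, 0, 5, 6, 8, 7]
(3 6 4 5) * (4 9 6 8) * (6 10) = [0, 1, 2, 8, 5, 3, 9, 7, 4, 10, 6] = (3 8 4 5)(6 9 10)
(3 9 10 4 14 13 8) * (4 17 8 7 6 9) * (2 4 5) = (2 4 14 13 7 6 9 10 17 8 3 5) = [0, 1, 4, 5, 14, 2, 9, 6, 3, 10, 17, 11, 12, 7, 13, 15, 16, 8]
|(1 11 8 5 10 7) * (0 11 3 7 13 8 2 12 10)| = |(0 11 2 12 10 13 8 5)(1 3 7)| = 24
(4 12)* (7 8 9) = (4 12)(7 8 9) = [0, 1, 2, 3, 12, 5, 6, 8, 9, 7, 10, 11, 4]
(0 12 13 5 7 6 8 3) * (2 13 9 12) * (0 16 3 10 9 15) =(0 2 13 5 7 6 8 10 9 12 15)(3 16) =[2, 1, 13, 16, 4, 7, 8, 6, 10, 12, 9, 11, 15, 5, 14, 0, 3]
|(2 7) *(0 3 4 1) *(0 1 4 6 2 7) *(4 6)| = 5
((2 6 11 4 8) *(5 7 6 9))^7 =(2 8 4 11 6 7 5 9)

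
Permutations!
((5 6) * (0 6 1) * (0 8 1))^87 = ((0 6 5)(1 8))^87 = (1 8)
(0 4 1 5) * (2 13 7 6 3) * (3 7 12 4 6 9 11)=(0 6 7 9 11 3 2 13 12 4 1 5)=[6, 5, 13, 2, 1, 0, 7, 9, 8, 11, 10, 3, 4, 12]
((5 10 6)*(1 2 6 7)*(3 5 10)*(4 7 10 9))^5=(10)(1 7 4 9 6 2)(3 5)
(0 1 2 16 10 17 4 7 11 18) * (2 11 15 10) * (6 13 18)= (0 1 11 6 13 18)(2 16)(4 7 15 10 17)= [1, 11, 16, 3, 7, 5, 13, 15, 8, 9, 17, 6, 12, 18, 14, 10, 2, 4, 0]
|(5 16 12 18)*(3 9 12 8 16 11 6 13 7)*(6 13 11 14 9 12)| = |(3 12 18 5 14 9 6 11 13 7)(8 16)| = 10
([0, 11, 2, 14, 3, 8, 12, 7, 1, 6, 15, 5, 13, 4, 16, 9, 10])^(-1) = (1 8 5 11)(3 4 13 12 6 9 15 10 16 14)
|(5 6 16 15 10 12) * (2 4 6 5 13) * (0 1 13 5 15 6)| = |(0 1 13 2 4)(5 15 10 12)(6 16)| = 20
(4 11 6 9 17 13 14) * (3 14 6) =(3 14 4 11)(6 9 17 13) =[0, 1, 2, 14, 11, 5, 9, 7, 8, 17, 10, 3, 12, 6, 4, 15, 16, 13]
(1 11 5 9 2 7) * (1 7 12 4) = [0, 11, 12, 3, 1, 9, 6, 7, 8, 2, 10, 5, 4] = (1 11 5 9 2 12 4)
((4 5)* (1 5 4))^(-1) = (1 5)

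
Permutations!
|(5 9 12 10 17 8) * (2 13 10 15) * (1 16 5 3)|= |(1 16 5 9 12 15 2 13 10 17 8 3)|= 12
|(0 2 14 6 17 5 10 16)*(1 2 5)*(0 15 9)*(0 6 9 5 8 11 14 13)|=|(0 8 11 14 9 6 17 1 2 13)(5 10 16 15)|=20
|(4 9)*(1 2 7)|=6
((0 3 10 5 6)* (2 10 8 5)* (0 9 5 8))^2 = ((0 3)(2 10)(5 6 9))^2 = (10)(5 9 6)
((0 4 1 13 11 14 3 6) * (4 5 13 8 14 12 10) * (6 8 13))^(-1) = (0 6 5)(1 4 10 12 11 13)(3 14 8)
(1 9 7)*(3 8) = (1 9 7)(3 8) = [0, 9, 2, 8, 4, 5, 6, 1, 3, 7]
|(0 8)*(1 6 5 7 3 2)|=|(0 8)(1 6 5 7 3 2)|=6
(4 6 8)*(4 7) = (4 6 8 7) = [0, 1, 2, 3, 6, 5, 8, 4, 7]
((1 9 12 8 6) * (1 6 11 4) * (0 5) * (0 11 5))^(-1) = (1 4 11 5 8 12 9)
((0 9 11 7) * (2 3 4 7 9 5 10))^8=(11)(0 5 10 2 3 4 7)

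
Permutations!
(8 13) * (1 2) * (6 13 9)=[0, 2, 1, 3, 4, 5, 13, 7, 9, 6, 10, 11, 12, 8]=(1 2)(6 13 8 9)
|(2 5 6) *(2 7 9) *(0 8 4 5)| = 8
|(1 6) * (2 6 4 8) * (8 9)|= |(1 4 9 8 2 6)|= 6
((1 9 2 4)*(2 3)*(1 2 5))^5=(1 9 3 5)(2 4)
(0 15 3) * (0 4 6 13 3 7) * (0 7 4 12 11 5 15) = (3 12 11 5 15 4 6 13) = [0, 1, 2, 12, 6, 15, 13, 7, 8, 9, 10, 5, 11, 3, 14, 4]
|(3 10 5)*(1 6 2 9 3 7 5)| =6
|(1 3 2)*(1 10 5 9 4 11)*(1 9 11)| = |(1 3 2 10 5 11 9 4)| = 8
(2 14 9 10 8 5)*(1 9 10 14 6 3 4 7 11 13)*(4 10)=(1 9 14 4 7 11 13)(2 6 3 10 8 5)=[0, 9, 6, 10, 7, 2, 3, 11, 5, 14, 8, 13, 12, 1, 4]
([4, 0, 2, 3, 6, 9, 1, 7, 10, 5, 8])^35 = (0 1 6 4)(5 9)(8 10)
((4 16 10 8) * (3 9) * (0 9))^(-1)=(0 3 9)(4 8 10 16)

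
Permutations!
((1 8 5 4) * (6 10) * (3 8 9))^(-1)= ((1 9 3 8 5 4)(6 10))^(-1)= (1 4 5 8 3 9)(6 10)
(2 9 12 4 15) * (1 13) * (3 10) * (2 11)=(1 13)(2 9 12 4 15 11)(3 10)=[0, 13, 9, 10, 15, 5, 6, 7, 8, 12, 3, 2, 4, 1, 14, 11]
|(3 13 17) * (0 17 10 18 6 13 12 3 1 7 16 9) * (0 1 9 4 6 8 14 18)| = 30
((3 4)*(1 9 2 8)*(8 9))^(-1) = (1 8)(2 9)(3 4)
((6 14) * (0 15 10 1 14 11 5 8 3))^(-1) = (0 3 8 5 11 6 14 1 10 15)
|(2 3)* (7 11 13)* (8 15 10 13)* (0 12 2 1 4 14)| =42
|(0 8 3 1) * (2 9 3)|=6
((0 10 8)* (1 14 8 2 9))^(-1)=(0 8 14 1 9 2 10)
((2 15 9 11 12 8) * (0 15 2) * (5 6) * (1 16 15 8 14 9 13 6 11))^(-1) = ((0 8)(1 16 15 13 6 5 11 12 14 9))^(-1) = (0 8)(1 9 14 12 11 5 6 13 15 16)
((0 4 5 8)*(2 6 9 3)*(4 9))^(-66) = ((0 9 3 2 6 4 5 8))^(-66) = (0 5 6 3)(2 9 8 4)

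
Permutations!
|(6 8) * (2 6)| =3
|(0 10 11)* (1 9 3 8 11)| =|(0 10 1 9 3 8 11)| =7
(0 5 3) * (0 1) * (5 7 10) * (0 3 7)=(1 3)(5 7 10)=[0, 3, 2, 1, 4, 7, 6, 10, 8, 9, 5]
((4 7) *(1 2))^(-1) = (1 2)(4 7)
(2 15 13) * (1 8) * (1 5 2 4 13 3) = (1 8 5 2 15 3)(4 13) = [0, 8, 15, 1, 13, 2, 6, 7, 5, 9, 10, 11, 12, 4, 14, 3]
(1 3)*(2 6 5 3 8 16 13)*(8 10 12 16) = [0, 10, 6, 1, 4, 3, 5, 7, 8, 9, 12, 11, 16, 2, 14, 15, 13] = (1 10 12 16 13 2 6 5 3)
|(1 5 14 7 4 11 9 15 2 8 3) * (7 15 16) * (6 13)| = |(1 5 14 15 2 8 3)(4 11 9 16 7)(6 13)| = 70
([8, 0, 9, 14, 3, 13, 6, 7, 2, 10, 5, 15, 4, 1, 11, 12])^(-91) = [5, 10, 1, 4, 12, 2, 6, 7, 13, 0, 8, 14, 15, 9, 3, 11]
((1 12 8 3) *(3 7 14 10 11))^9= ((1 12 8 7 14 10 11 3))^9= (1 12 8 7 14 10 11 3)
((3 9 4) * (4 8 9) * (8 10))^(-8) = (8 9 10)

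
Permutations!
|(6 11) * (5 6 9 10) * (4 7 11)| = 7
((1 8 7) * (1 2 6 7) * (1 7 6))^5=(1 8 7 2)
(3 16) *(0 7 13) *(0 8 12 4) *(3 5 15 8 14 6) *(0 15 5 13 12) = (0 7 12 4 15 8)(3 16 13 14 6) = [7, 1, 2, 16, 15, 5, 3, 12, 0, 9, 10, 11, 4, 14, 6, 8, 13]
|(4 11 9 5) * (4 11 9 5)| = 2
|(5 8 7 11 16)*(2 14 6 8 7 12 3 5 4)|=|(2 14 6 8 12 3 5 7 11 16 4)|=11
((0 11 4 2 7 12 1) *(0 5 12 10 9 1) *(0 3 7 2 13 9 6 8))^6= ((0 11 4 13 9 1 5 12 3 7 10 6 8))^6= (0 5 8 1 6 9 10 13 7 4 3 11 12)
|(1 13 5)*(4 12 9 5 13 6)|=|(13)(1 6 4 12 9 5)|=6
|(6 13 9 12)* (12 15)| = |(6 13 9 15 12)| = 5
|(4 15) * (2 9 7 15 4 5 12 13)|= 7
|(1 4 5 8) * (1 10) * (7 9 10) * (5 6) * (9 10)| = 7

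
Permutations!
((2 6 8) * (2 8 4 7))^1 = (8)(2 6 4 7)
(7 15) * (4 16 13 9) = (4 16 13 9)(7 15) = [0, 1, 2, 3, 16, 5, 6, 15, 8, 4, 10, 11, 12, 9, 14, 7, 13]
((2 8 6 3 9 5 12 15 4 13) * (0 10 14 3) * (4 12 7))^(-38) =(15)(0 8 13 7 9 14)(2 4 5 3 10 6) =((0 10 14 3 9 5 7 4 13 2 8 6)(12 15))^(-38)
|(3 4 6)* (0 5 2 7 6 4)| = |(0 5 2 7 6 3)| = 6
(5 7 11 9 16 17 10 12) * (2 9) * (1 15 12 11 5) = (1 15 12)(2 9 16 17 10 11)(5 7) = [0, 15, 9, 3, 4, 7, 6, 5, 8, 16, 11, 2, 1, 13, 14, 12, 17, 10]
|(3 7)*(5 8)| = |(3 7)(5 8)| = 2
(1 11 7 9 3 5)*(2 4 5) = (1 11 7 9 3 2 4 5) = [0, 11, 4, 2, 5, 1, 6, 9, 8, 3, 10, 7]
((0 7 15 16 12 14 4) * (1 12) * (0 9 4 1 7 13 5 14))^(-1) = (0 12 1 14 5 13)(4 9)(7 16 15)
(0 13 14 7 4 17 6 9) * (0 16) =(0 13 14 7 4 17 6 9 16) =[13, 1, 2, 3, 17, 5, 9, 4, 8, 16, 10, 11, 12, 14, 7, 15, 0, 6]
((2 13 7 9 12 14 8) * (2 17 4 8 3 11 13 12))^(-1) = (2 9 7 13 11 3 14 12)(4 17 8)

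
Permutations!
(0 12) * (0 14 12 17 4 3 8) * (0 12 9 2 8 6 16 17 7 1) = (0 7 1)(2 8 12 14 9)(3 6 16 17 4) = [7, 0, 8, 6, 3, 5, 16, 1, 12, 2, 10, 11, 14, 13, 9, 15, 17, 4]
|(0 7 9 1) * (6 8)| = |(0 7 9 1)(6 8)| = 4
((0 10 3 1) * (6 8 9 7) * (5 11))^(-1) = (0 1 3 10)(5 11)(6 7 9 8)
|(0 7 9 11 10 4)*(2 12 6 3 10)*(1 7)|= 11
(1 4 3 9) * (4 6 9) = (1 6 9)(3 4) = [0, 6, 2, 4, 3, 5, 9, 7, 8, 1]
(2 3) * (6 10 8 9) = (2 3)(6 10 8 9) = [0, 1, 3, 2, 4, 5, 10, 7, 9, 6, 8]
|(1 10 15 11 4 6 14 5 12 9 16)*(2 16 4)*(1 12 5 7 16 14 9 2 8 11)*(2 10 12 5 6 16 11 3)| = |(1 12 10 15)(2 14 7 11 8 3)(4 16 5 6 9)| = 60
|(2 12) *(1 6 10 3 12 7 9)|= |(1 6 10 3 12 2 7 9)|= 8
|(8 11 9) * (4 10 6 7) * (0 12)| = |(0 12)(4 10 6 7)(8 11 9)| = 12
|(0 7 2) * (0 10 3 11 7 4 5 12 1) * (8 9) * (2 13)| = |(0 4 5 12 1)(2 10 3 11 7 13)(8 9)| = 30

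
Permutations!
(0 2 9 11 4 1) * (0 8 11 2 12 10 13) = (0 12 10 13)(1 8 11 4)(2 9) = [12, 8, 9, 3, 1, 5, 6, 7, 11, 2, 13, 4, 10, 0]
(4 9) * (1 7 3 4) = (1 7 3 4 9) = [0, 7, 2, 4, 9, 5, 6, 3, 8, 1]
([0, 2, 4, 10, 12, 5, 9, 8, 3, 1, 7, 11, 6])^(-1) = (1 9 6 12 4 2)(3 8 7 10)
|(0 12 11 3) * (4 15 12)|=|(0 4 15 12 11 3)|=6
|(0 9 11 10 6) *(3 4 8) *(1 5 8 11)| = |(0 9 1 5 8 3 4 11 10 6)| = 10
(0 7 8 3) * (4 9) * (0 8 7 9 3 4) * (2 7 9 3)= (0 3 8 4 2 7 9)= [3, 1, 7, 8, 2, 5, 6, 9, 4, 0]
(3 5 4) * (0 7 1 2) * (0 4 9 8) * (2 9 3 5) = (0 7 1 9 8)(2 4 5 3) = [7, 9, 4, 2, 5, 3, 6, 1, 0, 8]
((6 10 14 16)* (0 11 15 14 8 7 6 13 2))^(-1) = (0 2 13 16 14 15 11)(6 7 8 10)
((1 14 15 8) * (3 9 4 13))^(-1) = ((1 14 15 8)(3 9 4 13))^(-1) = (1 8 15 14)(3 13 4 9)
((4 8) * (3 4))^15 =(8)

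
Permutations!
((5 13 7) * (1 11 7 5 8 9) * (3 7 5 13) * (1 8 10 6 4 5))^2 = ((13)(1 11)(3 7 10 6 4 5)(8 9))^2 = (13)(3 10 4)(5 7 6)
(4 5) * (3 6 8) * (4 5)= (3 6 8)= [0, 1, 2, 6, 4, 5, 8, 7, 3]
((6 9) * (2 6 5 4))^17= ((2 6 9 5 4))^17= (2 9 4 6 5)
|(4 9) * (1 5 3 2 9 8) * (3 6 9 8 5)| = |(1 3 2 8)(4 5 6 9)| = 4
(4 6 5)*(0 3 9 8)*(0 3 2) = (0 2)(3 9 8)(4 6 5) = [2, 1, 0, 9, 6, 4, 5, 7, 3, 8]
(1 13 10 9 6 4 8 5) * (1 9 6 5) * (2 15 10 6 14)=(1 13 6 4 8)(2 15 10 14)(5 9)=[0, 13, 15, 3, 8, 9, 4, 7, 1, 5, 14, 11, 12, 6, 2, 10]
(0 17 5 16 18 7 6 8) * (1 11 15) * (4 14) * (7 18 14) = (18)(0 17 5 16 14 4 7 6 8)(1 11 15) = [17, 11, 2, 3, 7, 16, 8, 6, 0, 9, 10, 15, 12, 13, 4, 1, 14, 5, 18]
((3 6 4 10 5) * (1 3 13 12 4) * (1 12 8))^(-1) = (1 8 13 5 10 4 12 6 3)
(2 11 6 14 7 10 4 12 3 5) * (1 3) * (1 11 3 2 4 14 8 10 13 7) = [0, 2, 3, 5, 12, 4, 8, 13, 10, 9, 14, 6, 11, 7, 1] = (1 2 3 5 4 12 11 6 8 10 14)(7 13)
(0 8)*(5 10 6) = (0 8)(5 10 6) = [8, 1, 2, 3, 4, 10, 5, 7, 0, 9, 6]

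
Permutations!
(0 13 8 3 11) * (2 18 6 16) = [13, 1, 18, 11, 4, 5, 16, 7, 3, 9, 10, 0, 12, 8, 14, 15, 2, 17, 6] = (0 13 8 3 11)(2 18 6 16)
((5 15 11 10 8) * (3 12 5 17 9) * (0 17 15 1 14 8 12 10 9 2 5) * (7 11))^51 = ((0 17 2 5 1 14 8 15 7 11 9 3 10 12))^51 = (0 11 1 12 7 5 10 15 2 3 8 17 9 14)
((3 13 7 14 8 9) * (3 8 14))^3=(14)(8 9)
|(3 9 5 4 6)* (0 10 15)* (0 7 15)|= |(0 10)(3 9 5 4 6)(7 15)|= 10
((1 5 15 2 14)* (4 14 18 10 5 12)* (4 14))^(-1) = ((1 12 14)(2 18 10 5 15))^(-1) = (1 14 12)(2 15 5 10 18)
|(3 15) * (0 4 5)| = |(0 4 5)(3 15)| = 6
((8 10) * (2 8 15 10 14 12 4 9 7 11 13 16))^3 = ((2 8 14 12 4 9 7 11 13 16)(10 15))^3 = (2 12 7 16 14 9 13 8 4 11)(10 15)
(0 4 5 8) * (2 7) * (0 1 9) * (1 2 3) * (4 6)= (0 6 4 5 8 2 7 3 1 9)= [6, 9, 7, 1, 5, 8, 4, 3, 2, 0]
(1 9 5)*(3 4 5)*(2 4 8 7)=(1 9 3 8 7 2 4 5)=[0, 9, 4, 8, 5, 1, 6, 2, 7, 3]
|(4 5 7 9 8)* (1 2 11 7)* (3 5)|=9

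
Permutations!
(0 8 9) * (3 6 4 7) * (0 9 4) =(9)(0 8 4 7 3 6) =[8, 1, 2, 6, 7, 5, 0, 3, 4, 9]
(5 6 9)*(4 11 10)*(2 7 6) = (2 7 6 9 5)(4 11 10) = [0, 1, 7, 3, 11, 2, 9, 6, 8, 5, 4, 10]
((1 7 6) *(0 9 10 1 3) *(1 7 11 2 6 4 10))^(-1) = ((0 9 1 11 2 6 3)(4 10 7))^(-1) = (0 3 6 2 11 1 9)(4 7 10)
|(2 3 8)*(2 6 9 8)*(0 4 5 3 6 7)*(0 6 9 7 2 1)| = 30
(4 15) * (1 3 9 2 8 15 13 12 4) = (1 3 9 2 8 15)(4 13 12) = [0, 3, 8, 9, 13, 5, 6, 7, 15, 2, 10, 11, 4, 12, 14, 1]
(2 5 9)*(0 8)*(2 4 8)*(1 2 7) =(0 7 1 2 5 9 4 8) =[7, 2, 5, 3, 8, 9, 6, 1, 0, 4]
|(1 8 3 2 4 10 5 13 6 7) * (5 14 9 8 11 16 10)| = 14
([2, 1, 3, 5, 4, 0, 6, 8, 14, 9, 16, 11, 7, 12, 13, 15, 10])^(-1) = (0 5 3 2)(7 12 13 14 8)(10 16)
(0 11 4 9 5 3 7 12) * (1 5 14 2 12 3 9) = (0 11 4 1 5 9 14 2 12)(3 7) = [11, 5, 12, 7, 1, 9, 6, 3, 8, 14, 10, 4, 0, 13, 2]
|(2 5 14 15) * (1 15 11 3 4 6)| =9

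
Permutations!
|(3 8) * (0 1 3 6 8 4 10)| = 10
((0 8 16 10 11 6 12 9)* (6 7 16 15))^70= (0 12 15)(6 8 9)(7 10)(11 16)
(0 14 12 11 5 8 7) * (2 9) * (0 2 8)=[14, 1, 9, 3, 4, 0, 6, 2, 7, 8, 10, 5, 11, 13, 12]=(0 14 12 11 5)(2 9 8 7)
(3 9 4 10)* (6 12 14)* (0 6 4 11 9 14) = [6, 1, 2, 14, 10, 5, 12, 7, 8, 11, 3, 9, 0, 13, 4] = (0 6 12)(3 14 4 10)(9 11)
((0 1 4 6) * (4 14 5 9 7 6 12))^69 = ((0 1 14 5 9 7 6)(4 12))^69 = (0 6 7 9 5 14 1)(4 12)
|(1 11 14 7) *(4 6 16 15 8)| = |(1 11 14 7)(4 6 16 15 8)| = 20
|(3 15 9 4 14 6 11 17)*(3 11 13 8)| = 8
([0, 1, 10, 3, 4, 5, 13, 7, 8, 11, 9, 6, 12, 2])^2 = (2 9 6)(10 11 13)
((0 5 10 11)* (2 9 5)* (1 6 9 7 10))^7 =(0 7 11 2 10)(1 5 9 6)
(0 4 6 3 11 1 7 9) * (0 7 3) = (0 4 6)(1 3 11)(7 9) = [4, 3, 2, 11, 6, 5, 0, 9, 8, 7, 10, 1]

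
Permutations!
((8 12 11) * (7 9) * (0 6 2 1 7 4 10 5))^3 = (12)(0 1 4)(2 9 5)(6 7 10)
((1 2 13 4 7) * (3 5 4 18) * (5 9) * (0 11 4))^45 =(0 11 4 7 1 2 13 18 3 9 5)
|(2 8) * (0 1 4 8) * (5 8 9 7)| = |(0 1 4 9 7 5 8 2)| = 8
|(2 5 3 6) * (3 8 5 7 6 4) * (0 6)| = 4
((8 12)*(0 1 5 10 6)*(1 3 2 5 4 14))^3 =(14)(0 5)(2 6)(3 10)(8 12)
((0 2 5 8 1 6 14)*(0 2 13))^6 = ((0 13)(1 6 14 2 5 8))^6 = (14)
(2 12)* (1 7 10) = (1 7 10)(2 12) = [0, 7, 12, 3, 4, 5, 6, 10, 8, 9, 1, 11, 2]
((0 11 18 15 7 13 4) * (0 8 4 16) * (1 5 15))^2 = (0 18 5 7 16 11 1 15 13) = ((0 11 18 1 5 15 7 13 16)(4 8))^2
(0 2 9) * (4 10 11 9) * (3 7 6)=[2, 1, 4, 7, 10, 5, 3, 6, 8, 0, 11, 9]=(0 2 4 10 11 9)(3 7 6)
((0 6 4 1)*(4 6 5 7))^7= (0 7 1 5 4)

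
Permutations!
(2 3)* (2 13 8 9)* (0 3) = (0 3 13 8 9 2) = [3, 1, 0, 13, 4, 5, 6, 7, 9, 2, 10, 11, 12, 8]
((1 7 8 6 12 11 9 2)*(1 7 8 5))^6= (1 2 12)(5 9 6)(7 11 8)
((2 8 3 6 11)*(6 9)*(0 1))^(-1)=(0 1)(2 11 6 9 3 8)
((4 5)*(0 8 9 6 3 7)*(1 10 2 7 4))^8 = ((0 8 9 6 3 4 5 1 10 2 7))^8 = (0 10 4 9 7 1 3 8 2 5 6)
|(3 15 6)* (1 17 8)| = |(1 17 8)(3 15 6)| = 3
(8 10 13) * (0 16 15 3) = (0 16 15 3)(8 10 13) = [16, 1, 2, 0, 4, 5, 6, 7, 10, 9, 13, 11, 12, 8, 14, 3, 15]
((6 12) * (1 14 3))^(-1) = ((1 14 3)(6 12))^(-1) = (1 3 14)(6 12)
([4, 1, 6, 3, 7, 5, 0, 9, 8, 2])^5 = [6, 1, 9, 3, 0, 5, 2, 4, 8, 7]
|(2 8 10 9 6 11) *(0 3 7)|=|(0 3 7)(2 8 10 9 6 11)|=6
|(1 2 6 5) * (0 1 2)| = 6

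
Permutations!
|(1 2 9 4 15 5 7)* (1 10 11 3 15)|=|(1 2 9 4)(3 15 5 7 10 11)|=12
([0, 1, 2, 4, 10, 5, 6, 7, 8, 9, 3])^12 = [0, 1, 2, 3, 4, 5, 6, 7, 8, 9, 10]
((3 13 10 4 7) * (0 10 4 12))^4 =(13)(0 10 12)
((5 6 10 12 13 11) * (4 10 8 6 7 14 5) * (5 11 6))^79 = (4 11 14 7 5 8 6 13 12 10) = ((4 10 12 13 6 8 5 7 14 11))^79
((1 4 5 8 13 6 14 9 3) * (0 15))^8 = (15)(1 3 9 14 6 13 8 5 4)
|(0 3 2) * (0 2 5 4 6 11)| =|(0 3 5 4 6 11)| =6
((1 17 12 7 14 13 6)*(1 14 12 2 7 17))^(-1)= (2 17 12 7)(6 13 14)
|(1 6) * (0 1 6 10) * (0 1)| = 2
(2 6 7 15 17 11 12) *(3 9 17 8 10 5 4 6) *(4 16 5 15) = [0, 1, 3, 9, 6, 16, 7, 4, 10, 17, 15, 12, 2, 13, 14, 8, 5, 11] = (2 3 9 17 11 12)(4 6 7)(5 16)(8 10 15)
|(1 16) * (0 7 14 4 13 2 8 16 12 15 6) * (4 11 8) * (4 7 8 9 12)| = 14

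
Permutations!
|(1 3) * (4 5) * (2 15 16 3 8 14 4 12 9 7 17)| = |(1 8 14 4 5 12 9 7 17 2 15 16 3)| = 13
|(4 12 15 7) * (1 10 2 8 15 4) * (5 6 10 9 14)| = |(1 9 14 5 6 10 2 8 15 7)(4 12)| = 10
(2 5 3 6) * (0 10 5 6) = (0 10 5 3)(2 6) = [10, 1, 6, 0, 4, 3, 2, 7, 8, 9, 5]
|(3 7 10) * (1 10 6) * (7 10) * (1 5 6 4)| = 6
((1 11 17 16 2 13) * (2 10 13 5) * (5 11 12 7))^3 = ((1 12 7 5 2 11 17 16 10 13))^3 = (1 5 17 13 7 11 10 12 2 16)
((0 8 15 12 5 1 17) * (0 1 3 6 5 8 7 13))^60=((0 7 13)(1 17)(3 6 5)(8 15 12))^60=(17)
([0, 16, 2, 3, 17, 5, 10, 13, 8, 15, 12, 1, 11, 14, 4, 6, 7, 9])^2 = (1 7 14 17 15 10 11 16 13 4 9 6 12)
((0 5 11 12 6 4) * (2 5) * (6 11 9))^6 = (12)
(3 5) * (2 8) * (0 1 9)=(0 1 9)(2 8)(3 5)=[1, 9, 8, 5, 4, 3, 6, 7, 2, 0]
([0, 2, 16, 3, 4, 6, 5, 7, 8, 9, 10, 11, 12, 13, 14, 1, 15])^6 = (1 16)(2 15)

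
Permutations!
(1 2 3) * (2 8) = [0, 8, 3, 1, 4, 5, 6, 7, 2] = (1 8 2 3)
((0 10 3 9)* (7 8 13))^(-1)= ((0 10 3 9)(7 8 13))^(-1)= (0 9 3 10)(7 13 8)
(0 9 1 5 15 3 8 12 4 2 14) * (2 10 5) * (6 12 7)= [9, 2, 14, 8, 10, 15, 12, 6, 7, 1, 5, 11, 4, 13, 0, 3]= (0 9 1 2 14)(3 8 7 6 12 4 10 5 15)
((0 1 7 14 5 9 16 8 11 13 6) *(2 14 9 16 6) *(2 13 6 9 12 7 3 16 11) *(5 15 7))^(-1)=(0 6 11 5 12 7 15 14 2 8 16 3 1)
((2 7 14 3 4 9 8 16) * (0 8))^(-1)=(0 9 4 3 14 7 2 16 8)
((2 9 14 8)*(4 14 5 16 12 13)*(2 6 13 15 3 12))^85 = (2 9 5 16)(3 12 15) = ((2 9 5 16)(3 12 15)(4 14 8 6 13))^85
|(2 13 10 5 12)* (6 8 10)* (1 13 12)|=|(1 13 6 8 10 5)(2 12)|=6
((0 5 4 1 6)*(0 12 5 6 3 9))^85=((0 6 12 5 4 1 3 9))^85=(0 1 12 9 4 6 3 5)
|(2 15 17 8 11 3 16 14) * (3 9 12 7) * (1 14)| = |(1 14 2 15 17 8 11 9 12 7 3 16)| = 12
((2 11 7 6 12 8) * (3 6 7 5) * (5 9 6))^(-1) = (2 8 12 6 9 11)(3 5)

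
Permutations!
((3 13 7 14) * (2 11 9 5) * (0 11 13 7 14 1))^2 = (0 9 2 14 7)(1 11 5 13 3)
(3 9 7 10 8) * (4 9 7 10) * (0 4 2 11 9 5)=[4, 1, 11, 7, 5, 0, 6, 2, 3, 10, 8, 9]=(0 4 5)(2 11 9 10 8 3 7)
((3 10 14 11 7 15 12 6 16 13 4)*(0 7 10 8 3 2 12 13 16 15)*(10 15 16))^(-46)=(2 10 13 6 11)(4 16 15 12 14)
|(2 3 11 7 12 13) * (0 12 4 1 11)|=|(0 12 13 2 3)(1 11 7 4)|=20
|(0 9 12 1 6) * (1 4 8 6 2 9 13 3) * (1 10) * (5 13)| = |(0 5 13 3 10 1 2 9 12 4 8 6)| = 12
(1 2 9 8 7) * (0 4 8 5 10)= (0 4 8 7 1 2 9 5 10)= [4, 2, 9, 3, 8, 10, 6, 1, 7, 5, 0]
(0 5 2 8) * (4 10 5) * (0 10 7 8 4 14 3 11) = (0 14 3 11)(2 4 7 8 10 5) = [14, 1, 4, 11, 7, 2, 6, 8, 10, 9, 5, 0, 12, 13, 3]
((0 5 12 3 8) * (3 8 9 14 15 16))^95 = ((0 5 12 8)(3 9 14 15 16))^95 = (16)(0 8 12 5)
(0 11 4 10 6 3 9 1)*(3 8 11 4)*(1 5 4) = (0 1)(3 9 5 4 10 6 8 11) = [1, 0, 2, 9, 10, 4, 8, 7, 11, 5, 6, 3]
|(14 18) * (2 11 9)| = |(2 11 9)(14 18)| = 6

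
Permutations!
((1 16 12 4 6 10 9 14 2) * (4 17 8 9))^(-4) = ((1 16 12 17 8 9 14 2)(4 6 10))^(-4) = (1 8)(2 17)(4 10 6)(9 16)(12 14)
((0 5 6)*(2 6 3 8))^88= (0 2 3)(5 6 8)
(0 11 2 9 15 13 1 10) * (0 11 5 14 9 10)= (0 5 14 9 15 13 1)(2 10 11)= [5, 0, 10, 3, 4, 14, 6, 7, 8, 15, 11, 2, 12, 1, 9, 13]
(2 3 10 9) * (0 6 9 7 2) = (0 6 9)(2 3 10 7) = [6, 1, 3, 10, 4, 5, 9, 2, 8, 0, 7]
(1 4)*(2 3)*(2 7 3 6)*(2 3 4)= (1 2 6 3 7 4)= [0, 2, 6, 7, 1, 5, 3, 4]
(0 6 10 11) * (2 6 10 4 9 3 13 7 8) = (0 10 11)(2 6 4 9 3 13 7 8) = [10, 1, 6, 13, 9, 5, 4, 8, 2, 3, 11, 0, 12, 7]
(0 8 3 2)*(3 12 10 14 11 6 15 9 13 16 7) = (0 8 12 10 14 11 6 15 9 13 16 7 3 2) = [8, 1, 0, 2, 4, 5, 15, 3, 12, 13, 14, 6, 10, 16, 11, 9, 7]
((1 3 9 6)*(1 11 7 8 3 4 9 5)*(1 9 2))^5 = (1 2 4)(3 7 6 5 8 11 9) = ((1 4 2)(3 5 9 6 11 7 8))^5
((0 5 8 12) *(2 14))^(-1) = ((0 5 8 12)(2 14))^(-1) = (0 12 8 5)(2 14)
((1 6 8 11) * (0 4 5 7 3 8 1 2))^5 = (0 8 5 2 3 4 11 7)(1 6)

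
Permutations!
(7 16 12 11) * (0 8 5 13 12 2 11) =(0 8 5 13 12)(2 11 7 16) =[8, 1, 11, 3, 4, 13, 6, 16, 5, 9, 10, 7, 0, 12, 14, 15, 2]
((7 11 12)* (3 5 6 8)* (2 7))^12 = ((2 7 11 12)(3 5 6 8))^12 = (12)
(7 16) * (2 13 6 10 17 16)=(2 13 6 10 17 16 7)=[0, 1, 13, 3, 4, 5, 10, 2, 8, 9, 17, 11, 12, 6, 14, 15, 7, 16]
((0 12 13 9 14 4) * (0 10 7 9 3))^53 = ((0 12 13 3)(4 10 7 9 14))^53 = (0 12 13 3)(4 9 10 14 7)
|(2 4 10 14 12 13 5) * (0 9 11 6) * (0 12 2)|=28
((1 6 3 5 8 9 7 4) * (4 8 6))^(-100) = ((1 4)(3 5 6)(7 8 9))^(-100) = (3 6 5)(7 9 8)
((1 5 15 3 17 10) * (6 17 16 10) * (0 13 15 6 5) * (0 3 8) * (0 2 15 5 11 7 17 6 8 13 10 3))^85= ((0 10 1)(2 15 13 5 8)(3 16)(7 17 11))^85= (0 10 1)(3 16)(7 17 11)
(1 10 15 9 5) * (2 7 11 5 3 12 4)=(1 10 15 9 3 12 4 2 7 11 5)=[0, 10, 7, 12, 2, 1, 6, 11, 8, 3, 15, 5, 4, 13, 14, 9]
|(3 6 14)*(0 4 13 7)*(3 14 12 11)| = 4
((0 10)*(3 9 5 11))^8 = ((0 10)(3 9 5 11))^8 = (11)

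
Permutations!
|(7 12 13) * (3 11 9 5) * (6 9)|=15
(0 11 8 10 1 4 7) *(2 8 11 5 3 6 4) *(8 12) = (0 5 3 6 4 7)(1 2 12 8 10) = [5, 2, 12, 6, 7, 3, 4, 0, 10, 9, 1, 11, 8]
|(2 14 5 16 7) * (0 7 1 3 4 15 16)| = 5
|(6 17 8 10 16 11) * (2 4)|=6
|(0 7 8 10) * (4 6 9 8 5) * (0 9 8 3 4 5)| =6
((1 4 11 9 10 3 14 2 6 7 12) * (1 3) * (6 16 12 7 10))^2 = ((1 4 11 9 6 10)(2 16 12 3 14))^2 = (1 11 6)(2 12 14 16 3)(4 9 10)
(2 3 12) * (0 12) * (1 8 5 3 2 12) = (12)(0 1 8 5 3) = [1, 8, 2, 0, 4, 3, 6, 7, 5, 9, 10, 11, 12]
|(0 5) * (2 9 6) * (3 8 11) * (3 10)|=|(0 5)(2 9 6)(3 8 11 10)|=12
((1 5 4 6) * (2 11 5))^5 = ((1 2 11 5 4 6))^5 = (1 6 4 5 11 2)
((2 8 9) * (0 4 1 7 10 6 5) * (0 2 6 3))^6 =((0 4 1 7 10 3)(2 8 9 6 5))^6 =(10)(2 8 9 6 5)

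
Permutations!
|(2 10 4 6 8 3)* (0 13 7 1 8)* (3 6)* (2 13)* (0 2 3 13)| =|(0 3)(1 8 6 2 10 4 13 7)| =8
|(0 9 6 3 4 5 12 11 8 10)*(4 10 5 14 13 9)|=8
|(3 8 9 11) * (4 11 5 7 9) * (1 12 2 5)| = |(1 12 2 5 7 9)(3 8 4 11)| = 12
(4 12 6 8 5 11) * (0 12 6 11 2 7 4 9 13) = (0 12 11 9 13)(2 7 4 6 8 5) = [12, 1, 7, 3, 6, 2, 8, 4, 5, 13, 10, 9, 11, 0]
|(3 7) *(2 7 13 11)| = |(2 7 3 13 11)| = 5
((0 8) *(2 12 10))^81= (12)(0 8)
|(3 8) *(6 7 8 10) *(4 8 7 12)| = |(3 10 6 12 4 8)| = 6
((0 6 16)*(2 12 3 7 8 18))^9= (2 7)(3 18)(8 12)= ((0 6 16)(2 12 3 7 8 18))^9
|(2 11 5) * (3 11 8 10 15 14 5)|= 6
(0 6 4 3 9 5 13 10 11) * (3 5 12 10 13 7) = (13)(0 6 4 5 7 3 9 12 10 11) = [6, 1, 2, 9, 5, 7, 4, 3, 8, 12, 11, 0, 10, 13]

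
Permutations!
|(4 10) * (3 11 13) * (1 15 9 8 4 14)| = 21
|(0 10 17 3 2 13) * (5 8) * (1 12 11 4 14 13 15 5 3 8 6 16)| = |(0 10 17 8 3 2 15 5 6 16 1 12 11 4 14 13)| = 16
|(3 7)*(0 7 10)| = 4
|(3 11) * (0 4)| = 2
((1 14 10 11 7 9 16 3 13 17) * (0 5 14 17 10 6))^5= (0 5 14 6)(1 17)(3 9 11 13 16 7 10)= ((0 5 14 6)(1 17)(3 13 10 11 7 9 16))^5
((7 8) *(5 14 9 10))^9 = ((5 14 9 10)(7 8))^9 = (5 14 9 10)(7 8)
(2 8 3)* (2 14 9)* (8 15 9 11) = (2 15 9)(3 14 11 8) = [0, 1, 15, 14, 4, 5, 6, 7, 3, 2, 10, 8, 12, 13, 11, 9]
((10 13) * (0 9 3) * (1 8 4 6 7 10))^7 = (13)(0 9 3)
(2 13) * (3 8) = (2 13)(3 8) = [0, 1, 13, 8, 4, 5, 6, 7, 3, 9, 10, 11, 12, 2]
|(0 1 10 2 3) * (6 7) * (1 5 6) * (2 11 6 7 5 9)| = |(0 9 2 3)(1 10 11 6 5 7)| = 12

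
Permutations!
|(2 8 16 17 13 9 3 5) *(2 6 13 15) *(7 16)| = |(2 8 7 16 17 15)(3 5 6 13 9)| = 30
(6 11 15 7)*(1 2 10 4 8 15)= (1 2 10 4 8 15 7 6 11)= [0, 2, 10, 3, 8, 5, 11, 6, 15, 9, 4, 1, 12, 13, 14, 7]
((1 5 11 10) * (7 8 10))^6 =(11)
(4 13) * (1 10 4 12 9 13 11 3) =(1 10 4 11 3)(9 13 12) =[0, 10, 2, 1, 11, 5, 6, 7, 8, 13, 4, 3, 9, 12]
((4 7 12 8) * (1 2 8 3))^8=(1 2 8 4 7 12 3)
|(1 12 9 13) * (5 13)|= |(1 12 9 5 13)|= 5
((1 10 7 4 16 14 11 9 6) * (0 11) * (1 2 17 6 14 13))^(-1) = (0 14 9 11)(1 13 16 4 7 10)(2 6 17)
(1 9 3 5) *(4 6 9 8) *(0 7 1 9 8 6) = [7, 6, 2, 5, 0, 9, 8, 1, 4, 3] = (0 7 1 6 8 4)(3 5 9)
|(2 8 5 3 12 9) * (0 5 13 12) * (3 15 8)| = |(0 5 15 8 13 12 9 2 3)| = 9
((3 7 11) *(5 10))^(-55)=(3 11 7)(5 10)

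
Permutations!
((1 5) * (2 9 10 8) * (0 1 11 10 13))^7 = ((0 1 5 11 10 8 2 9 13))^7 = (0 9 8 11 1 13 2 10 5)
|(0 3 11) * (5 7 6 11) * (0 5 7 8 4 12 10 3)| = |(3 7 6 11 5 8 4 12 10)| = 9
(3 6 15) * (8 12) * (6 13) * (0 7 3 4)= [7, 1, 2, 13, 0, 5, 15, 3, 12, 9, 10, 11, 8, 6, 14, 4]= (0 7 3 13 6 15 4)(8 12)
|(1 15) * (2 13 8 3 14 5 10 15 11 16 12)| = |(1 11 16 12 2 13 8 3 14 5 10 15)| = 12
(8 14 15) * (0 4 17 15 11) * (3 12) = (0 4 17 15 8 14 11)(3 12) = [4, 1, 2, 12, 17, 5, 6, 7, 14, 9, 10, 0, 3, 13, 11, 8, 16, 15]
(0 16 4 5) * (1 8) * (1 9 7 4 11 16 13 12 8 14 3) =(0 13 12 8 9 7 4 5)(1 14 3)(11 16) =[13, 14, 2, 1, 5, 0, 6, 4, 9, 7, 10, 16, 8, 12, 3, 15, 11]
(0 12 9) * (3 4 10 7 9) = (0 12 3 4 10 7 9) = [12, 1, 2, 4, 10, 5, 6, 9, 8, 0, 7, 11, 3]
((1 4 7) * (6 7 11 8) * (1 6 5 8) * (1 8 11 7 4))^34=((4 7 6)(5 11 8))^34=(4 7 6)(5 11 8)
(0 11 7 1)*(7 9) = (0 11 9 7 1) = [11, 0, 2, 3, 4, 5, 6, 1, 8, 7, 10, 9]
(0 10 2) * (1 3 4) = (0 10 2)(1 3 4) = [10, 3, 0, 4, 1, 5, 6, 7, 8, 9, 2]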